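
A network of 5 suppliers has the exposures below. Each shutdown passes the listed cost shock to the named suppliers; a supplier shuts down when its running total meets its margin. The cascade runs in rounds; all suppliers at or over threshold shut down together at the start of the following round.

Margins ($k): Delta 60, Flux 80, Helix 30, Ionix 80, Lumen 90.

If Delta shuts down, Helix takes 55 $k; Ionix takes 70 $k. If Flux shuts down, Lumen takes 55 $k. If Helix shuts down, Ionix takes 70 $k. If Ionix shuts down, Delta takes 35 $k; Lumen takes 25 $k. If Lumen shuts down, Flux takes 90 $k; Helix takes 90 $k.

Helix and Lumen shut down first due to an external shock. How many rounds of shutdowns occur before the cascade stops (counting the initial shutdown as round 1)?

Round 1 — Helix, Lumen shut down (initial).
  Flux: +90 → 90 ≥ 80
  Ionix: +70 → 70 < 80
Round 2 — Flux shuts down.
No further shutdowns.

2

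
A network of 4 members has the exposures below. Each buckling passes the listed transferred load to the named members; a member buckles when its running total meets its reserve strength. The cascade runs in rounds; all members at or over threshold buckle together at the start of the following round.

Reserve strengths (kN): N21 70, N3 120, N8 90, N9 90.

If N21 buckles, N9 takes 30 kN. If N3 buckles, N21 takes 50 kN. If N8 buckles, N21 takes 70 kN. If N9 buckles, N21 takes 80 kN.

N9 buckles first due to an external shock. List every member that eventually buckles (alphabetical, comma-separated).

Round 1 — N9 buckles (initial).
  N21: +80 → 80 ≥ 70
Round 2 — N21 buckles.
No further bucklings.

N21, N9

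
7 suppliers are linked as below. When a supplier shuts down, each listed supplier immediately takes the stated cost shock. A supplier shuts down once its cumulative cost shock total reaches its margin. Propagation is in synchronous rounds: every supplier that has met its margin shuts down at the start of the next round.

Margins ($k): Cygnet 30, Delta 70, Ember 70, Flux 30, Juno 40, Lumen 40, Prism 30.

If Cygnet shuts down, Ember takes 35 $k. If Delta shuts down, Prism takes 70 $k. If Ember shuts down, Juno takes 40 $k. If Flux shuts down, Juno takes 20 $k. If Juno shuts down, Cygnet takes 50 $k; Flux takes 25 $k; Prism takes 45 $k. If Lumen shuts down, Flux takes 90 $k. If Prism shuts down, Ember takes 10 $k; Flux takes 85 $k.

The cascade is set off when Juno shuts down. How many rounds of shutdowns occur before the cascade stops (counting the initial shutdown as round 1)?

3

Round 1 — Juno shuts down (initial).
  Cygnet: +50 → 50 ≥ 30
  Flux: +25 → 25 < 30
  Prism: +45 → 45 ≥ 30
Round 2 — Cygnet, Prism shut down.
  Ember: +35+10 → 45 < 70
  Flux: +85 → 110 ≥ 30
Round 3 — Flux shuts down.
No further shutdowns.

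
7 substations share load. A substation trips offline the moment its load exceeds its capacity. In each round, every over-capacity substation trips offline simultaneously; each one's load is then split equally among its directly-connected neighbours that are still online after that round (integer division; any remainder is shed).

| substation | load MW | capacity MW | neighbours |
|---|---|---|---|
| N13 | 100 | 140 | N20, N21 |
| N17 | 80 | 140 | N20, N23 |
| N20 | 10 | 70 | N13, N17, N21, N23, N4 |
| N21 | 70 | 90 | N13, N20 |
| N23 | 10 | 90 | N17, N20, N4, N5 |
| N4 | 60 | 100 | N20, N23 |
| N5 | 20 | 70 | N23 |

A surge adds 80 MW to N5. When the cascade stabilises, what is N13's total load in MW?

Round 1 — N5 at 100 > 70. N5 trips offline.
  N5 sheds 100 MW to N23: 100 each.
    N23: 10+100 = 110 > 90
Round 2 — N23 trips offline.
  N23 sheds 110 MW to N17, N20, N4: 36 each (2 lost).
    N17: 80+36 = 116 ≤ 140
    N20: 10+36 = 46 ≤ 70
    N4: 60+36 = 96 ≤ 100
No further trips.

100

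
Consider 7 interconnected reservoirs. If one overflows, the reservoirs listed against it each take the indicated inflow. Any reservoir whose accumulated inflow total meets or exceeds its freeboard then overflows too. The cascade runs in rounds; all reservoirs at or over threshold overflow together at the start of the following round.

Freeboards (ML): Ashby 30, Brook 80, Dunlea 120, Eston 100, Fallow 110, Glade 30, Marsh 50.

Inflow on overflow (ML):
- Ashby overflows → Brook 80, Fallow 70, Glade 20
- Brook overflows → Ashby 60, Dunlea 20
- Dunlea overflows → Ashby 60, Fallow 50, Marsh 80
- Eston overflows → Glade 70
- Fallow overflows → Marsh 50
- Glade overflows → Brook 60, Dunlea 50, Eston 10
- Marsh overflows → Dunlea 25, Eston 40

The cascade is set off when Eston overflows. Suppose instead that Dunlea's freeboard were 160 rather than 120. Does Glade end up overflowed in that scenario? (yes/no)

yes

With Dunlea's freeboard at 160:
Round 1 — Eston overflows (initial).
  Glade: +70 → 70 ≥ 30
Round 2 — Glade overflows.
  Brook: +60 → 60 < 80
  Dunlea: +50 → 50 < 160
No further overflows.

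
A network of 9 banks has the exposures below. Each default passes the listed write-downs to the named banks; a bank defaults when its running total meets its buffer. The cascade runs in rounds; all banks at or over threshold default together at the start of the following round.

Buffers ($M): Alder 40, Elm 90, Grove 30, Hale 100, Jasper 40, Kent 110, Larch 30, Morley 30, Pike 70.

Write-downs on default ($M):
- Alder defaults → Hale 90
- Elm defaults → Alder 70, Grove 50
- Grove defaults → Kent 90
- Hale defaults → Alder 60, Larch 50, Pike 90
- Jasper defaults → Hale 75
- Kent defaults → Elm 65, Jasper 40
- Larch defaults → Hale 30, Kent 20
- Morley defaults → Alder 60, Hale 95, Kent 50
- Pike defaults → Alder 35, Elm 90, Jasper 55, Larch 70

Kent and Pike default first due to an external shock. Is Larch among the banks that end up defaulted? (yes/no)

Round 1 — Kent, Pike default (initial).
  Alder: +35 → 35 < 40
  Elm: +65+90 → 155 ≥ 90
  Jasper: +40+55 → 95 ≥ 40
  Larch: +70 → 70 ≥ 30
Round 2 — Elm, Jasper, Larch default.
  Alder: +70 → 105 ≥ 40
  Grove: +50 → 50 ≥ 30
  Hale: +75+30 → 105 ≥ 100
Round 3 — Alder, Grove, Hale default.
No further defaults.

yes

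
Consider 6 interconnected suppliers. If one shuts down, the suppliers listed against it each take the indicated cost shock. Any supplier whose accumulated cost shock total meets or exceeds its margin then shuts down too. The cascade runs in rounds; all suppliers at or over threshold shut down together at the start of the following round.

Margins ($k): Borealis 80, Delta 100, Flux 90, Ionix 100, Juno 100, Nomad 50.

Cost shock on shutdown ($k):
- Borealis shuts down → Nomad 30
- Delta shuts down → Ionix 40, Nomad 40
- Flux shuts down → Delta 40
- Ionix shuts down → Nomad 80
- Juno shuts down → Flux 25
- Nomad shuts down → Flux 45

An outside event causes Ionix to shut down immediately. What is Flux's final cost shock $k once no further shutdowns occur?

Round 1 — Ionix shuts down (initial).
  Nomad: +80 → 80 ≥ 50
Round 2 — Nomad shuts down.
  Flux: +45 → 45 < 90
No further shutdowns.

45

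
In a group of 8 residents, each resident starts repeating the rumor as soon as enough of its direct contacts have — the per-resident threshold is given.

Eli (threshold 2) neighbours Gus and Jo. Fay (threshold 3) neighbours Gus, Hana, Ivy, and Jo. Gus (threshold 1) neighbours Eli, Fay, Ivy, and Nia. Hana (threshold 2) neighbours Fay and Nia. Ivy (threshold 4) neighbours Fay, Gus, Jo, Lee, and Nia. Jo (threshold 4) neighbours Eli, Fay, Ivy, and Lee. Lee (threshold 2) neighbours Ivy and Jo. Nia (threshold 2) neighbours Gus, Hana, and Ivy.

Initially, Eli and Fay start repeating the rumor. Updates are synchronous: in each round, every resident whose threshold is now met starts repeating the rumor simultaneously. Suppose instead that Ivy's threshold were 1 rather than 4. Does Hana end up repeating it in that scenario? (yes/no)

With Ivy's threshold at 1:
Round 1 — Eli, Fay start repeating the rumor (initial).
Round 2 — checking thresholds:
  Gus: 2 of 4 neighbours ≥ 1, starts repeating the rumor.
  Hana: 1 of 2 neighbours < 2, holds.
  Ivy: 1 of 5 neighbours ≥ 1, starts repeating the rumor.
  Jo: 2 of 4 neighbours < 4, holds.
Round 3 — checking thresholds:
  Hana: 1 of 2 neighbours < 2, holds.
  Jo: 3 of 4 neighbours < 4, holds.
  Lee: 1 of 2 neighbours < 2, holds.
  Nia: 2 of 3 neighbours ≥ 2, starts repeating the rumor.
Round 4 — checking thresholds:
  Hana: 2 of 2 neighbours ≥ 2, starts repeating the rumor.
  Jo: 3 of 4 neighbours < 4, holds.
  Lee: 1 of 2 neighbours < 2, holds.
Round 5 — no new spreads; cascade stops.

yes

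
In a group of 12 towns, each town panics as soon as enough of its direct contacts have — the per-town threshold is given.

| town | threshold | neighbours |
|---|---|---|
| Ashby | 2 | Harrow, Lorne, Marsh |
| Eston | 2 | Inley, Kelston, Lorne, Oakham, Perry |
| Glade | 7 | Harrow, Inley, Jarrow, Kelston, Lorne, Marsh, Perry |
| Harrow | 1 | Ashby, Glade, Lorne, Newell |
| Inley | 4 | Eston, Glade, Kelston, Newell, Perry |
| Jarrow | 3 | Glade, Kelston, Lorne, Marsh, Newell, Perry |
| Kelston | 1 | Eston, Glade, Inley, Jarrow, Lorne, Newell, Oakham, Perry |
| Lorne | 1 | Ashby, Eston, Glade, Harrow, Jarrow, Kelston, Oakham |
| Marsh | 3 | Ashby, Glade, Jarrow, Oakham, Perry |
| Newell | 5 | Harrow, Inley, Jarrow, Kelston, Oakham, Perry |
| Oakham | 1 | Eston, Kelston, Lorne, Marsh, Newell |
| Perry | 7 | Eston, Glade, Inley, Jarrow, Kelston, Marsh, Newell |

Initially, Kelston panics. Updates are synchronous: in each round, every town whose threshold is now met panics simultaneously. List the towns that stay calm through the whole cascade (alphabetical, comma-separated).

Glade, Inley, Jarrow, Marsh, Newell, Perry

Round 1 — Kelston panics (initial).
Round 2 — checking thresholds:
  Eston: 1 of 5 neighbours < 2, not yet.
  Glade: 1 of 7 neighbours < 7, not yet.
  Inley: 1 of 5 neighbours < 4, not yet.
  Jarrow: 1 of 6 neighbours < 3, not yet.
  Lorne: 1 of 7 neighbours ≥ 1, panics.
  Newell: 1 of 6 neighbours < 5, not yet.
  Oakham: 1 of 5 neighbours ≥ 1, panics.
  Perry: 1 of 7 neighbours < 7, not yet.
Round 3 — checking thresholds:
  Ashby: 1 of 3 neighbours < 2, not yet.
  Eston: 3 of 5 neighbours ≥ 2, panics.
  Glade: 2 of 7 neighbours < 7, not yet.
  Harrow: 1 of 4 neighbours ≥ 1, panics.
  Inley: 1 of 5 neighbours < 4, not yet.
  Jarrow: 2 of 6 neighbours < 3, not yet.
  Marsh: 1 of 5 neighbours < 3, not yet.
  Newell: 2 of 6 neighbours < 5, not yet.
  Perry: 1 of 7 neighbours < 7, not yet.
Round 4 — checking thresholds:
  Ashby: 2 of 3 neighbours ≥ 2, panics.
  Glade: 3 of 7 neighbours < 7, not yet.
  Inley: 2 of 5 neighbours < 4, not yet.
  Jarrow: 2 of 6 neighbours < 3, not yet.
  Marsh: 1 of 5 neighbours < 3, not yet.
  Newell: 3 of 6 neighbours < 5, not yet.
  Perry: 2 of 7 neighbours < 7, not yet.
Round 5 — no new panics; cascade stops.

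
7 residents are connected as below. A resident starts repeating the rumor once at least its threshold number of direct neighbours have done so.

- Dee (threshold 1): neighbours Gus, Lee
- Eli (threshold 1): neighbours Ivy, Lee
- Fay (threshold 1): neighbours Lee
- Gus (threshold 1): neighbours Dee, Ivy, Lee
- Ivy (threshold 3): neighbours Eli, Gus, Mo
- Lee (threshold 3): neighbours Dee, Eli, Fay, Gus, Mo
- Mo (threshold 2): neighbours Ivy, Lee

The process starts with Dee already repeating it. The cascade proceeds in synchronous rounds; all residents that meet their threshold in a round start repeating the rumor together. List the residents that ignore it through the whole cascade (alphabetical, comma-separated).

Round 1 — Dee starts repeating the rumor (initial).
Round 2 — checking thresholds:
  Gus: 1 of 3 neighbours ≥ 1, starts repeating the rumor.
  Lee: 1 of 5 neighbours < 3, holds.
Round 3 — no new spreads; cascade stops.

Eli, Fay, Ivy, Lee, Mo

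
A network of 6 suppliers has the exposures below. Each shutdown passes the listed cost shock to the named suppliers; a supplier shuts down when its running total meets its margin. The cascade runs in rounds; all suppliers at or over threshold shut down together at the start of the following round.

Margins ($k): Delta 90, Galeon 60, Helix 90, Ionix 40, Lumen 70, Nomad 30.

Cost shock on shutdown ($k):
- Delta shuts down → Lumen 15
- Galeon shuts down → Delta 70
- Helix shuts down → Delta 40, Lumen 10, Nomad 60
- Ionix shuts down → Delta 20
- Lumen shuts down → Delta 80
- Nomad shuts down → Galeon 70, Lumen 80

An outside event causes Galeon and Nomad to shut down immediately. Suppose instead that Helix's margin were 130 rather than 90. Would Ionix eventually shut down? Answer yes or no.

no

With Helix's margin at 130:
Round 1 — Galeon, Nomad shut down (initial).
  Delta: +70 → 70 < 90
  Lumen: +80 → 80 ≥ 70
Round 2 — Lumen shuts down.
  Delta: +80 → 150 ≥ 90
Round 3 — Delta shuts down.
No further shutdowns.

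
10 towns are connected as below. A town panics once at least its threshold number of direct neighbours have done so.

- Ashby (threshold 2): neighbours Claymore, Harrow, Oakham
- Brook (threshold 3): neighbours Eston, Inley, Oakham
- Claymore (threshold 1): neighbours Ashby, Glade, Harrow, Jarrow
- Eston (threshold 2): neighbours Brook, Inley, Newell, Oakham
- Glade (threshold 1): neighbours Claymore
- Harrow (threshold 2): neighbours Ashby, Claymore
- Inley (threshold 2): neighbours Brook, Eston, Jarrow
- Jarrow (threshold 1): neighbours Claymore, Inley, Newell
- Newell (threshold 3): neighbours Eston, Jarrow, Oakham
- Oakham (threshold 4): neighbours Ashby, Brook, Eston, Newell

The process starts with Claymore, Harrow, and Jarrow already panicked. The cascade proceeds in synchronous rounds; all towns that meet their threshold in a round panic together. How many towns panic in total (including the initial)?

5

Round 1 — Claymore, Harrow, Jarrow panic (initial).
Round 2 — checking thresholds:
  Ashby: 2 of 3 neighbours ≥ 2, panics.
  Glade: 1 of 1 neighbours ≥ 1, panics.
  Inley: 1 of 3 neighbours < 2, not yet.
  Newell: 1 of 3 neighbours < 3, not yet.
Round 3 — no new panics; cascade stops.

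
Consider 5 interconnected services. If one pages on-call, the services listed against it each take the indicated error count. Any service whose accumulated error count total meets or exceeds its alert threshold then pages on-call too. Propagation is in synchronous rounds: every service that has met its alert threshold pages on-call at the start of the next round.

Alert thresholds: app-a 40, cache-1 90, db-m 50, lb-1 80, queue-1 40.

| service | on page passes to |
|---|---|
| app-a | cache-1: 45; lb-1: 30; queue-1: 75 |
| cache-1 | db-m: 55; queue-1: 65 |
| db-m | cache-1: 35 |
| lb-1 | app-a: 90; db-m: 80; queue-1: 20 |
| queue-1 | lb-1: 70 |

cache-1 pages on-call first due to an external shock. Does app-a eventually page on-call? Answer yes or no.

no

Round 1 — cache-1 pages on-call (initial).
  db-m: +55 → 55 ≥ 50
  queue-1: +65 → 65 ≥ 40
Round 2 — db-m, queue-1 page on-call.
  lb-1: +70 → 70 < 80
No further pages.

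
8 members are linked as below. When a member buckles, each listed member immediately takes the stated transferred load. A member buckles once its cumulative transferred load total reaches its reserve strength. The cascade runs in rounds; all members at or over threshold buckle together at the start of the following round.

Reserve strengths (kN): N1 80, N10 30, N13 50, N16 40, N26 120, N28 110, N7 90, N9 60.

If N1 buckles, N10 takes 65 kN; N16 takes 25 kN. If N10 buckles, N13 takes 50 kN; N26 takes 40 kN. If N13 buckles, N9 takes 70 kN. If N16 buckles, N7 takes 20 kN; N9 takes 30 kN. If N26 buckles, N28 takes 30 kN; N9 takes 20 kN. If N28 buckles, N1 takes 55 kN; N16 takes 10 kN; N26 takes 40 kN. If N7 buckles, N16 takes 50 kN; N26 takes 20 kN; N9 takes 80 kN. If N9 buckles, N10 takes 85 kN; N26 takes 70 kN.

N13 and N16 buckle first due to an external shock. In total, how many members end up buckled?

Round 1 — N13, N16 buckle (initial).
  N7: +20 → 20 < 90
  N9: +70+30 → 100 ≥ 60
Round 2 — N9 buckles.
  N10: +85 → 85 ≥ 30
  N26: +70 → 70 < 120
Round 3 — N10 buckles.
  N26: +40 → 110 < 120
No further bucklings.

4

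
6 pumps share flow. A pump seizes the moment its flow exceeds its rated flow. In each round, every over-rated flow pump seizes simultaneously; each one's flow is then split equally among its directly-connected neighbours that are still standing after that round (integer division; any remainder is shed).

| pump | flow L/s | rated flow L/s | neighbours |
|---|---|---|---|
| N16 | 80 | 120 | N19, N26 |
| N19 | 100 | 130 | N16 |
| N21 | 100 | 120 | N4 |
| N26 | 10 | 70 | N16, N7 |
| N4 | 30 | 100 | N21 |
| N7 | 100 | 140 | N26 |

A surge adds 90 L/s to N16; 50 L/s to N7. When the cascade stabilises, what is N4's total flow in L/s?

Round 1 — N16 at 170 > 120; N7 at 150 > 140. N16, N7 seize.
  N16 sheds 170 L/s to N19, N26: 85 each.
    N19: 100+85 = 185 > 130
    N26: 10+85 = 95 > 70
  N7 sheds 150 L/s to N26: 150 each.
    N26: 95+150 = 245 > 70
Round 2 — N19, N26 seize.
  N19 sheds 185 L/s: no online neighbours, lost.
  N26 sheds 245 L/s: no online neighbours, lost.
No further seizures.

30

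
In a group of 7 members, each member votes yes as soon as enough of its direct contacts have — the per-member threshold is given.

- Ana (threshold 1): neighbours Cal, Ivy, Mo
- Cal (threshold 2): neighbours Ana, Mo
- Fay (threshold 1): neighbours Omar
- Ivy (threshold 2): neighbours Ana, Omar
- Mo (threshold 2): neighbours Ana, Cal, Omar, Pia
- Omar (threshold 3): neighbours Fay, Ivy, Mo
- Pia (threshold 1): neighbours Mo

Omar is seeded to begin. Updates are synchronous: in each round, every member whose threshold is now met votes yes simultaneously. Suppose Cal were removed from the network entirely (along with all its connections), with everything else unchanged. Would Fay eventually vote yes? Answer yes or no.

With Cal removed:
Round 1 — Omar votes yes (initial).
Round 2 — checking thresholds:
  Fay: 1 of 1 neighbours ≥ 1, votes yes.
  Ivy: 1 of 2 neighbours < 2, not yet.
  Mo: 1 of 3 neighbours < 2, not yet.
Round 3 — no new yes votes; cascade stops.

yes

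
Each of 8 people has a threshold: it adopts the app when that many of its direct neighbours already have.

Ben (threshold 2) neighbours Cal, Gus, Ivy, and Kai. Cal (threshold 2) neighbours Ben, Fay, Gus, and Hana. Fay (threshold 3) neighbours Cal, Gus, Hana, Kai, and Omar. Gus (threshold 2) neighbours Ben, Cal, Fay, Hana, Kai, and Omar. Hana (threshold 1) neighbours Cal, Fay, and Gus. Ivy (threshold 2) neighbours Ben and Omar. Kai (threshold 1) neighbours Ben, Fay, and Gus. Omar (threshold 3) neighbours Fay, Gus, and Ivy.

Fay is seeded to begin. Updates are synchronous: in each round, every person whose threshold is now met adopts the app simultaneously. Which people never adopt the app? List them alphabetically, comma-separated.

Ivy, Omar

Round 1 — Fay adopts the app (initial).
Round 2 — checking thresholds:
  Cal: 1 of 4 neighbours < 2, holds.
  Gus: 1 of 6 neighbours < 2, holds.
  Hana: 1 of 3 neighbours ≥ 1, adopts the app.
  Kai: 1 of 3 neighbours ≥ 1, adopts the app.
  Omar: 1 of 3 neighbours < 3, holds.
Round 3 — checking thresholds:
  Ben: 1 of 4 neighbours < 2, holds.
  Cal: 2 of 4 neighbours ≥ 2, adopts the app.
  Gus: 3 of 6 neighbours ≥ 2, adopts the app.
  Omar: 1 of 3 neighbours < 3, holds.
Round 4 — checking thresholds:
  Ben: 3 of 4 neighbours ≥ 2, adopts the app.
  Omar: 2 of 3 neighbours < 3, holds.
Round 5 — no new adoptions; cascade stops.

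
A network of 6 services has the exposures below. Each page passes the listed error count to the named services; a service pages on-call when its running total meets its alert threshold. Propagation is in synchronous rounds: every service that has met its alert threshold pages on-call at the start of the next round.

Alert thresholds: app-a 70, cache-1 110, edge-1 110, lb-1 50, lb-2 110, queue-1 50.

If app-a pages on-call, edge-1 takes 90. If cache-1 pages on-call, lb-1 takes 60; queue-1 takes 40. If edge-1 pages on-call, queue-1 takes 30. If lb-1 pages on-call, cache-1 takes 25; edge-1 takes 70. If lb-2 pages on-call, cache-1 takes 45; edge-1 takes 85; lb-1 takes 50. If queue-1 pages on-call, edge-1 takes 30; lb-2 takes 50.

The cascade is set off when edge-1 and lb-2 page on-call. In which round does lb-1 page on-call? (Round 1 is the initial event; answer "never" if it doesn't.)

Round 1 — edge-1, lb-2 page on-call (initial).
  cache-1: +45 → 45 < 110
  lb-1: +50 → 50 ≥ 50
  queue-1: +30 → 30 < 50
Round 2 — lb-1 pages on-call.
  cache-1: +25 → 70 < 110
No further pages.

2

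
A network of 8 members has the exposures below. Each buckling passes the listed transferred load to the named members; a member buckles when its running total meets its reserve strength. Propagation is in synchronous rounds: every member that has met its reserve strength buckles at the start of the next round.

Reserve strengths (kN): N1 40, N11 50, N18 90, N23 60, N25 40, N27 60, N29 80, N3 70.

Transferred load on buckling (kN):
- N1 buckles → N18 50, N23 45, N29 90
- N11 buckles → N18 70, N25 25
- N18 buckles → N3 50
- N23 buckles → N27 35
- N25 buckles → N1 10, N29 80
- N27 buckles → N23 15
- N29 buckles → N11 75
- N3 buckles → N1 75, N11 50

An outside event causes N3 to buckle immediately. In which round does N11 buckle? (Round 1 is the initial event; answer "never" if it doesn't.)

2

Round 1 — N3 buckles (initial).
  N1: +75 → 75 ≥ 40
  N11: +50 → 50 ≥ 50
Round 2 — N1, N11 buckle.
  N18: +50+70 → 120 ≥ 90
  N23: +45 → 45 < 60
  N25: +25 → 25 < 40
  N29: +90 → 90 ≥ 80
Round 3 — N18, N29 buckle.
No further bucklings.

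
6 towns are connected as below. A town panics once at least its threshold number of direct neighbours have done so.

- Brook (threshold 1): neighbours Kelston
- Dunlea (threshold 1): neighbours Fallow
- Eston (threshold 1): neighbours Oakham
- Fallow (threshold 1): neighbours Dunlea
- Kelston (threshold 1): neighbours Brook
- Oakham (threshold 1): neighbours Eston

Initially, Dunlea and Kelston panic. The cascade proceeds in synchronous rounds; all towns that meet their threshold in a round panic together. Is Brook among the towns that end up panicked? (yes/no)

yes

Round 1 — Dunlea, Kelston panic (initial).
Round 2 — checking thresholds:
  Brook: 1 of 1 neighbours ≥ 1, panics.
  Fallow: 1 of 1 neighbours ≥ 1, panics.
Round 3 — no new panics; cascade stops.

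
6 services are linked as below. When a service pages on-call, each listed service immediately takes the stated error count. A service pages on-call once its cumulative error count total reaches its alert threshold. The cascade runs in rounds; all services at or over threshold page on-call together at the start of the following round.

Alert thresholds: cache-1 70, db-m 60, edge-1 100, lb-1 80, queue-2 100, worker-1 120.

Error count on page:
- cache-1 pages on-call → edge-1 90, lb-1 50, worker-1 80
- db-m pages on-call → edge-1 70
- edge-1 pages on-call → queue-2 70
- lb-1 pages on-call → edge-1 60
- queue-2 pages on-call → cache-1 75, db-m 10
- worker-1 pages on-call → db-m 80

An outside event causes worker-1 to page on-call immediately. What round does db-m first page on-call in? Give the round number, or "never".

Round 1 — worker-1 pages on-call (initial).
  db-m: +80 → 80 ≥ 60
Round 2 — db-m pages on-call.
  edge-1: +70 → 70 < 100
No further pages.

2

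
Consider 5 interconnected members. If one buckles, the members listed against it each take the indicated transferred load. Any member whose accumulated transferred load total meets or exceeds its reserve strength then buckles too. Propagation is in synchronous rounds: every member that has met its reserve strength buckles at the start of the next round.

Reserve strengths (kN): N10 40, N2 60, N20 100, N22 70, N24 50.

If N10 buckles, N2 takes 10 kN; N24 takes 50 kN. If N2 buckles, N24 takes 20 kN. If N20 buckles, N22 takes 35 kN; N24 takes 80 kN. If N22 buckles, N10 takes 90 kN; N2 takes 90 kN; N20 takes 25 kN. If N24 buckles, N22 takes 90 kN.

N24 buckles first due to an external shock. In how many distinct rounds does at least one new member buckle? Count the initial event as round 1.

Round 1 — N24 buckles (initial).
  N22: +90 → 90 ≥ 70
Round 2 — N22 buckles.
  N10: +90 → 90 ≥ 40
  N2: +90 → 90 ≥ 60
  N20: +25 → 25 < 100
Round 3 — N10, N2 buckle.
No further bucklings.

3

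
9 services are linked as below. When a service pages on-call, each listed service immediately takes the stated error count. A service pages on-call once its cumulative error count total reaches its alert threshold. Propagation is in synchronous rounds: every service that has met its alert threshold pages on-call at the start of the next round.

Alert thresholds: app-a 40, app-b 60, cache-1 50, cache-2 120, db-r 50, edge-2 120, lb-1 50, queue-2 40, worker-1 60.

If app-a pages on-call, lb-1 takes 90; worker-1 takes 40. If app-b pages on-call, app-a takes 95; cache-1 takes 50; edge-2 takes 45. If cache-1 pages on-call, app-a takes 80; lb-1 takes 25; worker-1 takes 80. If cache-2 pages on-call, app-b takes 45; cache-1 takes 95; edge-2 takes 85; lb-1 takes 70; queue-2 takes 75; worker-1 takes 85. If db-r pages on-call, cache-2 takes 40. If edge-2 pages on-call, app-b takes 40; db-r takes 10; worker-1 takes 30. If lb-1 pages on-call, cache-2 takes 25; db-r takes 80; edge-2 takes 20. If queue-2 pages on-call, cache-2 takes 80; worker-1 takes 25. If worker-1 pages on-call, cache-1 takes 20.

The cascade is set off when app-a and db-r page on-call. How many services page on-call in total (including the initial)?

3

Round 1 — app-a, db-r page on-call (initial).
  cache-2: +40 → 40 < 120
  lb-1: +90 → 90 ≥ 50
  worker-1: +40 → 40 < 60
Round 2 — lb-1 pages on-call.
  cache-2: +25 → 65 < 120
  edge-2: +20 → 20 < 120
No further pages.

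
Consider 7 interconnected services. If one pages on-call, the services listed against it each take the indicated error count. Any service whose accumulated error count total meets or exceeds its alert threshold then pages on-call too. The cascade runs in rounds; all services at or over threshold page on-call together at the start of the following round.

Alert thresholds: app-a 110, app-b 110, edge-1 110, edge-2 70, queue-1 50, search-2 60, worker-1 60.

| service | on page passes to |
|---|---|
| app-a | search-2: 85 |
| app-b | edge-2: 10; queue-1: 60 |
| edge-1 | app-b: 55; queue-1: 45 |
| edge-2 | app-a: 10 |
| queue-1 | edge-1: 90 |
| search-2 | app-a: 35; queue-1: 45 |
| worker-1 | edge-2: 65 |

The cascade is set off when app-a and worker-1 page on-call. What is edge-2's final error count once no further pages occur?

Round 1 — app-a, worker-1 page on-call (initial).
  edge-2: +65 → 65 < 70
  search-2: +85 → 85 ≥ 60
Round 2 — search-2 pages on-call.
  queue-1: +45 → 45 < 50
No further pages.

65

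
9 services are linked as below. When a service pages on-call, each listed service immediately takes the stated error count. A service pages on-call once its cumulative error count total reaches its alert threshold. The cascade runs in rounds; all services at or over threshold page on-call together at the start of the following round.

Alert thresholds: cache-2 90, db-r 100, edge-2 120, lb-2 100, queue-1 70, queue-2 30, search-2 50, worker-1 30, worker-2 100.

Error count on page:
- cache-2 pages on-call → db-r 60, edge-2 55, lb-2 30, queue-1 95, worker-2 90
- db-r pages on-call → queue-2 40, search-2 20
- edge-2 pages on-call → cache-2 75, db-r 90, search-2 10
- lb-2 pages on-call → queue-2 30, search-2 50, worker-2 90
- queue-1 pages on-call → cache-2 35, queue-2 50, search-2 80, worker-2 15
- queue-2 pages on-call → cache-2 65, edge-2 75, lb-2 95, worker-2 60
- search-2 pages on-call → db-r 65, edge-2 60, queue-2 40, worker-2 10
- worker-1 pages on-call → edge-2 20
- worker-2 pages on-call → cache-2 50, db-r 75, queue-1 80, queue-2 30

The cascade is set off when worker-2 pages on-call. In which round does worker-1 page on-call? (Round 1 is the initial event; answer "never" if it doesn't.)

never

Round 1 — worker-2 pages on-call (initial).
  cache-2: +50 → 50 < 90
  db-r: +75 → 75 < 100
  queue-1: +80 → 80 ≥ 70
  queue-2: +30 → 30 ≥ 30
Round 2 — queue-1, queue-2 page on-call.
  cache-2: +35+65 → 150 ≥ 90
  edge-2: +75 → 75 < 120
  lb-2: +95 → 95 < 100
  search-2: +80 → 80 ≥ 50
Round 3 — cache-2, search-2 page on-call.
  db-r: +60+65 → 200 ≥ 100
  edge-2: +55+60 → 190 ≥ 120
  lb-2: +30 → 125 ≥ 100
Round 4 — db-r, edge-2, lb-2 page on-call.
No further pages.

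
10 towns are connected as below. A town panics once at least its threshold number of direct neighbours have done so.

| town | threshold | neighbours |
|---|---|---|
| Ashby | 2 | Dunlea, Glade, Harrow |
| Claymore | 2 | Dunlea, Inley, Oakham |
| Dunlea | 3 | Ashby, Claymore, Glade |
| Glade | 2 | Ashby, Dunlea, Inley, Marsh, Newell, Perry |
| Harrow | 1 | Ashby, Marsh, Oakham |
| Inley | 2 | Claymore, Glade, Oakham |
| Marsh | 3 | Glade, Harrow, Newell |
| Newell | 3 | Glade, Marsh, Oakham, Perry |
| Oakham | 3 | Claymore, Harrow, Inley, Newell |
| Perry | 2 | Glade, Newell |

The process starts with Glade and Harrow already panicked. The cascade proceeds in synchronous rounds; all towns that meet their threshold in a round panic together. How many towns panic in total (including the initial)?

Round 1 — Glade, Harrow panic (initial).
Round 2 — checking thresholds:
  Ashby: 2 of 3 neighbours ≥ 2, panics.
  Dunlea: 1 of 3 neighbours < 3, below threshold.
  Inley: 1 of 3 neighbours < 2, below threshold.
  Marsh: 2 of 3 neighbours < 3, below threshold.
  Newell: 1 of 4 neighbours < 3, below threshold.
  Oakham: 1 of 4 neighbours < 3, below threshold.
  Perry: 1 of 2 neighbours < 2, below threshold.
Round 3 — no new panics; cascade stops.

3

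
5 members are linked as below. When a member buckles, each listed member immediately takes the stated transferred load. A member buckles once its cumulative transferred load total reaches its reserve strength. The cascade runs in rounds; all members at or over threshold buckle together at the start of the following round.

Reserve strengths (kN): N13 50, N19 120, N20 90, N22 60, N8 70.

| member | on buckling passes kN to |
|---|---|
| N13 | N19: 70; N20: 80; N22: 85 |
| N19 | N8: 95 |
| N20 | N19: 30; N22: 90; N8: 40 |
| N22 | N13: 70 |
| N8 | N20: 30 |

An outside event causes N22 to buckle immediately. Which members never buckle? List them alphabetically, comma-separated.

N19, N20, N8

Round 1 — N22 buckles (initial).
  N13: +70 → 70 ≥ 50
Round 2 — N13 buckles.
  N19: +70 → 70 < 120
  N20: +80 → 80 < 90
No further bucklings.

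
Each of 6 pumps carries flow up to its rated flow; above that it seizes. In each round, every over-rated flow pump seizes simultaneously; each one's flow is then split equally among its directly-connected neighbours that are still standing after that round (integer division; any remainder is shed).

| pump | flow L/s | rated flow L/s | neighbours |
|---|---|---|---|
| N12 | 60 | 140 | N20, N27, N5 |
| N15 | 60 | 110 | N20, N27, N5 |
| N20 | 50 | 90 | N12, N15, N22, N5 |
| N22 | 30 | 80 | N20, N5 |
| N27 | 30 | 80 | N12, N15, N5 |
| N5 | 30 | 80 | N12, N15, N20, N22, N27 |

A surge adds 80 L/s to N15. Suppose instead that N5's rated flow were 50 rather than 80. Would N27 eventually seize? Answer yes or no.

yes

With N5's rated flow at 50:
Round 1 — N15 at 140 > 110. N15 seizes.
  N15 sheds 140 L/s to N20, N27, N5: 46 each (2 lost).
    N20: 50+46 = 96 > 90
    N27: 30+46 = 76 ≤ 80
    N5: 30+46 = 76 > 50
Round 2 — N20, N5 seize.
  N20 sheds 96 L/s to N12, N22: 48 each.
    N12: 60+48 = 108 ≤ 140
    N22: 30+48 = 78 ≤ 80
  N5 sheds 76 L/s to N12, N22, N27: 25 each (1 lost).
    N12: 108+25 = 133 ≤ 140
    N22: 78+25 = 103 > 80
    N27: 76+25 = 101 > 80
Round 3 — N22, N27 seize.
  N22 sheds 103 L/s: no online neighbours, lost.
  N27 sheds 101 L/s to N12: 101 each.
    N12: 133+101 = 234 > 140
Round 4 — N12 seizes.
  N12 sheds 234 L/s: no online neighbours, lost.
No further seizures.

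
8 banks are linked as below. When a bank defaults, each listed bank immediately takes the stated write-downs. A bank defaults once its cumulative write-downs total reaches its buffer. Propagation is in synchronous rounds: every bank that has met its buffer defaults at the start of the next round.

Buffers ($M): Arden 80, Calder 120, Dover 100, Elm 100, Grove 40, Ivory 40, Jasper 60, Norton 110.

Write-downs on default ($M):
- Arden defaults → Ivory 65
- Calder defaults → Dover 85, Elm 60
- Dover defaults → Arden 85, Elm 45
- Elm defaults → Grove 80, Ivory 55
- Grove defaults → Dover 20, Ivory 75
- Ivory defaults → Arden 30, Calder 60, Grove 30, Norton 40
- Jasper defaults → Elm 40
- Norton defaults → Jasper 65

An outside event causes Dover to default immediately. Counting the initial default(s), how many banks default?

Round 1 — Dover defaults (initial).
  Arden: +85 → 85 ≥ 80
  Elm: +45 → 45 < 100
Round 2 — Arden defaults.
  Ivory: +65 → 65 ≥ 40
Round 3 — Ivory defaults.
  Calder: +60 → 60 < 120
  Grove: +30 → 30 < 40
  Norton: +40 → 40 < 110
No further defaults.

3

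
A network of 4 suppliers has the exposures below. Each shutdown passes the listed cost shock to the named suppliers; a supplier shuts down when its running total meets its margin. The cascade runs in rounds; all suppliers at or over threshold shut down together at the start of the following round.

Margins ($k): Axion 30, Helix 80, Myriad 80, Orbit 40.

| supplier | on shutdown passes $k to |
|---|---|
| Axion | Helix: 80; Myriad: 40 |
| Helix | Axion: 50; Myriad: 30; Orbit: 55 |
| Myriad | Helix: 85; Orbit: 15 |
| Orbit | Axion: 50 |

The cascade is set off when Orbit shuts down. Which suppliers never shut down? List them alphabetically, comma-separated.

Round 1 — Orbit shuts down (initial).
  Axion: +50 → 50 ≥ 30
Round 2 — Axion shuts down.
  Helix: +80 → 80 ≥ 80
  Myriad: +40 → 40 < 80
Round 3 — Helix shuts down.
  Myriad: +30 → 70 < 80
No further shutdowns.

Myriad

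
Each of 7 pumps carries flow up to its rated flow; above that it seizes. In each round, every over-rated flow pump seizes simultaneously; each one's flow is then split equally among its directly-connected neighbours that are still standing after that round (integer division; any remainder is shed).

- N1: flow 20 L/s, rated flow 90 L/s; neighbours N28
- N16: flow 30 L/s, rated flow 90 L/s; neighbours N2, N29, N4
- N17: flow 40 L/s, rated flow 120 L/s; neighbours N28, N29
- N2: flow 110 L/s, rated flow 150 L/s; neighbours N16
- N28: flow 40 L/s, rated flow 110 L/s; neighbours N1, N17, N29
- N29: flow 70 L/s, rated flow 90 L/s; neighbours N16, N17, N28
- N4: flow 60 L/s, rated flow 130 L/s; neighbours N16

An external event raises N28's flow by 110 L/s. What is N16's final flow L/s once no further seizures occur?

90

Round 1 — N28 at 150 > 110. N28 seizes.
  N28 sheds 150 L/s to N1, N17, N29: 50 each.
    N1: 20+50 = 70 ≤ 90
    N17: 40+50 = 90 ≤ 120
    N29: 70+50 = 120 > 90
Round 2 — N29 seizes.
  N29 sheds 120 L/s to N16, N17: 60 each.
    N16: 30+60 = 90 ≤ 90
    N17: 90+60 = 150 > 120
Round 3 — N17 seizes.
  N17 sheds 150 L/s: no online neighbours, lost.
No further seizures.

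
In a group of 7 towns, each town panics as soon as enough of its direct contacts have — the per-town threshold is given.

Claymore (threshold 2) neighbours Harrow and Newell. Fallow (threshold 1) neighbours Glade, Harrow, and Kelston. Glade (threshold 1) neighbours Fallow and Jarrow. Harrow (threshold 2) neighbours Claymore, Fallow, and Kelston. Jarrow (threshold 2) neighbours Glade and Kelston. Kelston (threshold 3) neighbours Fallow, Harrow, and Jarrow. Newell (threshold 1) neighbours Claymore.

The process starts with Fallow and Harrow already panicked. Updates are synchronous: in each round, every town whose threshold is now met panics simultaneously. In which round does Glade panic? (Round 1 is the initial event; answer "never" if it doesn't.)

2

Round 1 — Fallow, Harrow panic (initial).
Round 2 — checking thresholds:
  Claymore: 1 of 2 neighbours < 2, holds.
  Glade: 1 of 2 neighbours ≥ 1, panics.
  Kelston: 2 of 3 neighbours < 3, holds.
Round 3 — no new panics; cascade stops.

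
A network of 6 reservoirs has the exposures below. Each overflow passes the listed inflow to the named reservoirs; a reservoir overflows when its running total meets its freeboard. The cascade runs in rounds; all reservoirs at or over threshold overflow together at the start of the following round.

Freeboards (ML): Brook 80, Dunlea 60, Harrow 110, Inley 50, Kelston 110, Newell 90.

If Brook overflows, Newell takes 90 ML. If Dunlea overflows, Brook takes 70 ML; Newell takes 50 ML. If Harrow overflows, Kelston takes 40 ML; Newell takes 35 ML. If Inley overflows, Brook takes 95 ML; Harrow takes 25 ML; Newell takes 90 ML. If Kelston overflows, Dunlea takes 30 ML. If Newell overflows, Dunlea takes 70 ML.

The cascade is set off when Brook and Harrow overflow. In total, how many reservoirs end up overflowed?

Round 1 — Brook, Harrow overflow (initial).
  Kelston: +40 → 40 < 110
  Newell: +90+35 → 125 ≥ 90
Round 2 — Newell overflows.
  Dunlea: +70 → 70 ≥ 60
Round 3 — Dunlea overflows.
No further overflows.

4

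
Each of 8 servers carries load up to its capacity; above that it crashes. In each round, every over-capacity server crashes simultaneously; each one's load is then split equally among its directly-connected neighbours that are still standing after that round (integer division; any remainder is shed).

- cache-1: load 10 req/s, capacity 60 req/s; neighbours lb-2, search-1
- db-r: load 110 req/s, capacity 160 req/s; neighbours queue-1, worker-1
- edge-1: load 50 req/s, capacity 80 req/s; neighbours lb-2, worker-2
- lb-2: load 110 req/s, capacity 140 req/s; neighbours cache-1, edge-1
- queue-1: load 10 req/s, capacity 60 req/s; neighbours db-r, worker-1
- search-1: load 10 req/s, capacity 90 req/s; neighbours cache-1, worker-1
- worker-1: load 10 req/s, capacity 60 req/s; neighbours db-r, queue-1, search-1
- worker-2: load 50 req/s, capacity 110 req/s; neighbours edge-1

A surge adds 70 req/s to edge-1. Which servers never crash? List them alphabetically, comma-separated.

Round 1 — edge-1 at 120 > 80. edge-1 crashes.
  edge-1 sheds 120 req/s to lb-2, worker-2: 60 each.
    lb-2: 110+60 = 170 > 140
    worker-2: 50+60 = 110 ≤ 110
Round 2 — lb-2 crashes.
  lb-2 sheds 170 req/s to cache-1: 170 each.
    cache-1: 10+170 = 180 > 60
Round 3 — cache-1 crashes.
  cache-1 sheds 180 req/s to search-1: 180 each.
    search-1: 10+180 = 190 > 90
Round 4 — search-1 crashes.
  search-1 sheds 190 req/s to worker-1: 190 each.
    worker-1: 10+190 = 200 > 60
Round 5 — worker-1 crashes.
  worker-1 sheds 200 req/s to db-r, queue-1: 100 each.
    db-r: 110+100 = 210 > 160
    queue-1: 10+100 = 110 > 60
Round 6 — db-r, queue-1 crash.
  db-r sheds 210 req/s: no online neighbours, lost.
  queue-1 sheds 110 req/s: no online neighbours, lost.
No further crashes.

worker-2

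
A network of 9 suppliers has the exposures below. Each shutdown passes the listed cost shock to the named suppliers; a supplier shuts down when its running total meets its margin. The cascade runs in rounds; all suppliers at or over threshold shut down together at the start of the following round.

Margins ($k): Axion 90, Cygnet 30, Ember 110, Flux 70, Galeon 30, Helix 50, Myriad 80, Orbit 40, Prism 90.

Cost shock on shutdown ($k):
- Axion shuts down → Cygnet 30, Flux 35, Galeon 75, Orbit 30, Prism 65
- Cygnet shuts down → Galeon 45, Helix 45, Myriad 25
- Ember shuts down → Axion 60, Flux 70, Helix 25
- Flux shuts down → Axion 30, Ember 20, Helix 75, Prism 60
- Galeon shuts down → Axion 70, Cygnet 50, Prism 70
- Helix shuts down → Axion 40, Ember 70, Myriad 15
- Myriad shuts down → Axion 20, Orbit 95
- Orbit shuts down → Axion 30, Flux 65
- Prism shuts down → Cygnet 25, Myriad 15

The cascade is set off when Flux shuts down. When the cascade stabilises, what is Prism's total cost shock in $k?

Round 1 — Flux shuts down (initial).
  Axion: +30 → 30 < 90
  Ember: +20 → 20 < 110
  Helix: +75 → 75 ≥ 50
  Prism: +60 → 60 < 90
Round 2 — Helix shuts down.
  Axion: +40 → 70 < 90
  Ember: +70 → 90 < 110
  Myriad: +15 → 15 < 80
No further shutdowns.

60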